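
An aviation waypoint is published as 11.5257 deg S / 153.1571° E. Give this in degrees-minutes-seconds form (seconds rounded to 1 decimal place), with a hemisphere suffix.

11°31′32.5″ S, 153°09′25.6″ E

Latitude: 0.525700 × 60 = 31.54200′ → 31′, remainder × 60 = 32.520″
λ: whole degrees 153; 9.42600′ → 9′ and 25.560″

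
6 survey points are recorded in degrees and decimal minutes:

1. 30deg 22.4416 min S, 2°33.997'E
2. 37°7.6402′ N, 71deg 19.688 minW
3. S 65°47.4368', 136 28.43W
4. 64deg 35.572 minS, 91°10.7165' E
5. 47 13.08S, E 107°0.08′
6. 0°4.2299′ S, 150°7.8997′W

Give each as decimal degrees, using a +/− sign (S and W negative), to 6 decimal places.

Point 1:
  Latitude: 30 + 22.4416/60 = 30.3740267
  S ⇒ negate
  λ: 33.997′ = 0.566617°; total 2.5666167
  E ⇒ keep positive
Point 2:
  φ: 7.6402′ = 0.127337°; total 37.1273367
  N → positive
  Longitude: 19.688′ = 0.328133°; total 71.3281333
  hemisphere W, so the sign is −
Point 3:
  Lat: 65 + 47.4368/60 = 65.7906133
  S → negative
  Longitude: 136 + 28.43/60 = 136.4738333
  W ⇒ negate
Point 4:
  Lat: 35.572′ = 0.592867°; total 64.5928667
  S → negative
  Lon: 91 + 10.7165/60 = 91.1786083
  E ⇒ keep positive
Point 5:
  Lat: 13.08′ = 0.218000°; total 47.2180000
  S → negative
  Lon: 0.08′ = 0.001333°; total 107.0013333
  E → positive
Point 6:
  Lat: 4.2299′ = 0.070498°; total 0.0704983
  S ⇒ negate
  Longitude: 150 + 7.8997/60 = 150.1316617
  W ⇒ negate

1. -30.374027, 2.566617
2. 37.127337, -71.328133
3. -65.790613, -136.473833
4. -64.592867, 91.178608
5. -47.218000, 107.001333
6. -0.070498, -150.131662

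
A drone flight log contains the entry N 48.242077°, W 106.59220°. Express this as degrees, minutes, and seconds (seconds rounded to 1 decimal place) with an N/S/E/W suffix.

48°14′31.5″ N, 106°35′31.9″ W

φ: whole degrees 48; 14.52462′ → 14′ and 31.477″
λ: whole degrees 106; 35.53200′ → 35′ and 31.920″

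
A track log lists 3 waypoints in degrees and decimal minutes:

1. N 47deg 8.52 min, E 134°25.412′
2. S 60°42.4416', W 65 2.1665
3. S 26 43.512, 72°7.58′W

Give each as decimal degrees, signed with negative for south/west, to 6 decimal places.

Point 1:
  Lat: 8.52′ = 0.142000°; total 47.1420000
  N → positive
  Lon: 25.412′ = 0.423533°; total 134.4235333
  E → positive
Point 2:
  Lat: 42.4416′ = 0.707360°; total 60.7073600
  hemisphere S, so the sign is −
  Lon: 65 + 2.1665/60 = 65.0361083
  hemisphere W, so the sign is −
Point 3:
  Latitude: 26 + 43.512/60 = 26.7252000
  S → negative
  λ: 72 + 7.58/60 = 72.1263333
  W ⇒ negate

1. 47.142000, 134.423533
2. -60.707360, -65.036108
3. -26.725200, -72.126333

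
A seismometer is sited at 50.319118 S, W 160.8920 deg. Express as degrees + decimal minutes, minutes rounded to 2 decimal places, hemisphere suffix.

Lat: 50° + 0.319118 × 60 = 50° 19.1471′
λ: 160° + 0.892000 × 60 = 160° 53.5200′

50° 19.15′ S, 160° 53.52′ W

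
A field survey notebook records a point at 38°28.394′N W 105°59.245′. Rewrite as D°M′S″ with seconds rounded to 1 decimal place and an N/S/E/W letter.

Latitude: fractional minutes 0.39400 × 60 = 23.640″
Lon: 59.24500′ → 59′ and 0.24500 × 60 = 14.700″

38°28′23.6″ N, 105°59′14.7″ W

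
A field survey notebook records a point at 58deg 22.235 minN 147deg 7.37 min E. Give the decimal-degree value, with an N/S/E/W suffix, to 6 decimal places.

58.370583° N, 147.122833° E

Lat: 58 + 22.235/60 = 58.3705833
Lon: 147 + 7.37/60 = 147.1228333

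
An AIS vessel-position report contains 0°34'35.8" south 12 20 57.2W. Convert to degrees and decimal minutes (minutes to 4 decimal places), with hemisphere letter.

φ: 34 + 35.8/60 = 34.596667′
Longitude: 20 + 57.2/60 = 20.953333′

0° 34.5967′ S, 12° 20.9533′ W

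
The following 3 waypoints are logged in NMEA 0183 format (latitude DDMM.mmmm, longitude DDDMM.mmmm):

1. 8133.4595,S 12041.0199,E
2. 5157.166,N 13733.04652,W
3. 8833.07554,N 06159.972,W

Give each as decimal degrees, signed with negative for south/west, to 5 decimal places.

1. -81.55766, 120.68367
2. 51.95277, -137.55078
3. 88.55126, -61.99953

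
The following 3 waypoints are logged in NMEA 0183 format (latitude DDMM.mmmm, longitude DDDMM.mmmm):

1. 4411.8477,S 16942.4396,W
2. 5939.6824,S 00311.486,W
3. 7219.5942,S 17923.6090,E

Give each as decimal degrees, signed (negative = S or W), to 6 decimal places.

1. -44.197462, -169.707327
2. -59.661373, -3.191433
3. -72.326570, 179.393483

Point 1:
  Latitude: degrees = first 2 digits = 44, minutes = 11.8477; 44 + 11.8477/60 = 44.1974617
  S ⇒ negate
  λ: degrees = first 3 digits = 169, minutes = 42.4396; 169 + 42.4396/60 = 169.7073267
  W ⇒ negate
Point 2:
  φ: degrees = first 2 digits = 59, minutes = 39.6824; 59 + 39.6824/60 = 59.6613733
  hemisphere S, so the sign is −
  λ: split at 3 digits → 003° and 11.486′; 3 + 11.486/60 = 3.1914333
  W → negative
Point 3:
  Latitude: degrees = first 2 digits = 72, minutes = 19.5942; 72 + 19.5942/60 = 72.3265700
  hemisphere S, so the sign is −
  λ: split at 3 digits → 179° and 23.609′; 179 + 23.609/60 = 179.3934833
  E ⇒ keep positive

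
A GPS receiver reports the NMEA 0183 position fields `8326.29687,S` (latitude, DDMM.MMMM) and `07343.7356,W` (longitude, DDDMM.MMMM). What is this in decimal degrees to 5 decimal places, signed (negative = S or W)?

-83.43828, -73.72893

Latitude: split at 2 digits → 83° and 26.29687′; 83 + 26.29687/60 = 83.438281
S ⇒ negate
λ: degrees = first 3 digits = 73, minutes = 43.7356; 73 + 43.7356/60 = 73.728927
W ⇒ negate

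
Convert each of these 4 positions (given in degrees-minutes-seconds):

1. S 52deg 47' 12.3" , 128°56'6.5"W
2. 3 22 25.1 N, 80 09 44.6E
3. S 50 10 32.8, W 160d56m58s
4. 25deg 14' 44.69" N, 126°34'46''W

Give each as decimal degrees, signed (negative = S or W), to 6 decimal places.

Point 1:
  Lat: 52 + 47/60 + 12.3/3600 = 52.7867500
  hemisphere S, so the sign is −
  Lon: 128 + 56/60 + 6.5/3600 = 128.9351389
  W ⇒ negate
Point 2:
  φ: 22′ + 25.1″ = 22.41833′; 3 + 22.41833/60 = 3.3736389
  N → positive
  Longitude: 80 + 9/60 + 44.6/3600 = 80.1623889
  E → positive
Point 3:
  Lat: 50 + 10/60 + 32.8/3600 = 50.1757778
  S → negative
  λ: 160° + 56/60 + 58/3600 = 160 + 0.933333 + 0.016111 = 160.9494444
  W → negative
Point 4:
  φ: 25 + 14/60 + 44.69/3600 = 25.2457472
  N → positive
  Lon: 126° + 34/60 + 46/3600 = 126 + 0.566667 + 0.012778 = 126.5794444
  hemisphere W, so the sign is −

1. -52.786750, -128.935139
2. 3.373639, 80.162389
3. -50.175778, -160.949444
4. 25.245747, -126.579444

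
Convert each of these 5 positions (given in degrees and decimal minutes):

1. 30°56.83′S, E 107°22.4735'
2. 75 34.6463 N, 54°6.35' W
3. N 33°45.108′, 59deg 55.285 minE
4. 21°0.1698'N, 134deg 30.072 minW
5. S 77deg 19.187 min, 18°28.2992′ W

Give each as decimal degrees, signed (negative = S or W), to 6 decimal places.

Point 1:
  φ: 30 + 56.83/60 = 30.9471667
  S → negative
  Longitude: 107 + 22.4735/60 = 107.3745583
  E ⇒ keep positive
Point 2:
  Lat: 34.6463′ = 0.577438°; total 75.5774383
  N → positive
  Lon: 6.35′ = 0.105833°; total 54.1058333
  W → negative
Point 3:
  Lat: 33 + 45.108/60 = 33.7518000
  N ⇒ keep positive
  λ: 59 + 55.285/60 = 59.9214167
  E ⇒ keep positive
Point 4:
  Latitude: 0.1698′ = 0.002830°; total 21.0028300
  N ⇒ keep positive
  λ: 30.072′ = 0.501200°; total 134.5012000
  W ⇒ negate
Point 5:
  Latitude: 77 + 19.187/60 = 77.3197833
  S → negative
  Longitude: 18 + 28.2992/60 = 18.4716533
  W → negative

1. -30.947167, 107.374558
2. 75.577438, -54.105833
3. 33.751800, 59.921417
4. 21.002830, -134.501200
5. -77.319783, -18.471653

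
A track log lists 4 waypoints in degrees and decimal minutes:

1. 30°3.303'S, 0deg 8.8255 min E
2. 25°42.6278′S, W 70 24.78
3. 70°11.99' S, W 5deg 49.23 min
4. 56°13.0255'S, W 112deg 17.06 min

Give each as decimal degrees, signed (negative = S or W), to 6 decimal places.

Point 1:
  Latitude: 30 + 3.303/60 = 30.0550500
  S ⇒ negate
  λ: 0 + 8.8255/60 = 0.1470917
  E ⇒ keep positive
Point 2:
  Latitude: 25 + 42.6278/60 = 25.7104633
  S ⇒ negate
  Lon: 70 + 24.78/60 = 70.4130000
  hemisphere W, so the sign is −
Point 3:
  Latitude: 70 + 11.99/60 = 70.1998333
  S ⇒ negate
  Longitude: 49.23′ = 0.820500°; total 5.8205000
  W ⇒ negate
Point 4:
  φ: 13.0255′ = 0.217092°; total 56.2170917
  hemisphere S, so the sign is −
  λ: 112 + 17.06/60 = 112.2843333
  hemisphere W, so the sign is −

1. -30.055050, 0.147092
2. -25.710463, -70.413000
3. -70.199833, -5.820500
4. -56.217092, -112.284333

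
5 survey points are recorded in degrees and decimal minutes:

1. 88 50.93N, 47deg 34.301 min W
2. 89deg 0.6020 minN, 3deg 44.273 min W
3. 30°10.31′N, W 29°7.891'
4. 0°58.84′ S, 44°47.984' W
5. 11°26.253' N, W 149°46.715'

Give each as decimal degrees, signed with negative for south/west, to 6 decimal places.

Point 1:
  Lat: 50.93′ = 0.848833°; total 88.8488333
  N ⇒ keep positive
  Longitude: 34.301′ = 0.571683°; total 47.5716833
  W → negative
Point 2:
  φ: 0.602′ = 0.010033°; total 89.0100333
  N ⇒ keep positive
  λ: 44.273′ = 0.737883°; total 3.7378833
  W ⇒ negate
Point 3:
  Latitude: 30 + 10.31/60 = 30.1718333
  N ⇒ keep positive
  Lon: 29 + 7.891/60 = 29.1315167
  hemisphere W, so the sign is −
Point 4:
  Lat: 58.84′ = 0.980667°; total 0.9806667
  S ⇒ negate
  Lon: 47.984′ = 0.799733°; total 44.7997333
  W ⇒ negate
Point 5:
  φ: 26.253′ = 0.437550°; total 11.4375500
  N ⇒ keep positive
  Lon: 46.715′ = 0.778583°; total 149.7785833
  hemisphere W, so the sign is −

1. 88.848833, -47.571683
2. 89.010033, -3.737883
3. 30.171833, -29.131517
4. -0.980667, -44.799733
5. 11.437550, -149.778583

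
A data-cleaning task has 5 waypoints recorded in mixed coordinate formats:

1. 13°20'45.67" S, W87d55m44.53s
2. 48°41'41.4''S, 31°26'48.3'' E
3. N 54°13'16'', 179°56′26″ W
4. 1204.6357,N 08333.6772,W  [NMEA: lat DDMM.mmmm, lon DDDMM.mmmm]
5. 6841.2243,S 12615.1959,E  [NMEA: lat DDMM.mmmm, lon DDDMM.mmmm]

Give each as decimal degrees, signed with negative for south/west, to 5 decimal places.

1. -13.34602, -87.92904
2. -48.69483, 31.44675
3. 54.22111, -179.94056
4. 12.07726, -83.56129
5. -68.68707, 126.25327

Point 1:
  Lat: 13 + 20/60 + 45.67/3600 = 13.346019
  S ⇒ negate
  Longitude: 87 + 55/60 + 44.53/3600 = 87.929036
  hemisphere W, so the sign is −
Point 2:
  Lat: 48 + 41/60 + 41.4/3600 = 48.694833
  S ⇒ negate
  Longitude: 31 + 26/60 + 48.3/3600 = 31.446750
  E ⇒ keep positive
Point 3:
  φ: 54° + 13/60 + 16/3600 = 54 + 0.216667 + 0.004444 = 54.221111
  N → positive
  Longitude: 56′ + 26″ = 56.43333′; 179 + 56.43333/60 = 179.940556
  W → negative
Point 4:
  Lat: split at 2 digits → 12° and 4.6357′; 12 + 4.6357/60 = 12.077262
  N ⇒ keep positive
  Lon: split at 3 digits → 083° and 33.6772′; 83 + 33.6772/60 = 83.561287
  hemisphere W, so the sign is −
Point 5:
  Latitude: split at 2 digits → 68° and 41.2243′; 68 + 41.2243/60 = 68.687072
  hemisphere S, so the sign is −
  Lon: split at 3 digits → 126° and 15.1959′; 126 + 15.1959/60 = 126.253265
  E → positive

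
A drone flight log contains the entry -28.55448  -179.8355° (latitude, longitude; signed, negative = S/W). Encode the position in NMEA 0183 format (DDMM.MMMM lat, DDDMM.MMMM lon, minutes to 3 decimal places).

Latitude is negative → S; |value| = 28.554480
Lat: fractional part 0.554480 → 33.26880 minutes
Longitude is negative → W; |value| = 179.835500
Lon: fractional part 0.835500 → 50.13000 minutes

2833.269,S / 17950.130,W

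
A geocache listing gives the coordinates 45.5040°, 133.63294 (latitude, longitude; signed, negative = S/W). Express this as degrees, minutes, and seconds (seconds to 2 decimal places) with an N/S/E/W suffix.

Latitude: whole degrees 45; 30.24000′ → 30′ and 14.4000″
Lon: 0.632940° → 37.97640′; 0.97640 × 60 = 58.5840″

45°30′14.40″ N, 133°37′58.58″ E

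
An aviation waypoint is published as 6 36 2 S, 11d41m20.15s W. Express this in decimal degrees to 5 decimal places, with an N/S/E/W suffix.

Latitude: 6 + 36/60 + 2/3600 = 6.600556
Longitude: 11° + 41/60 + 20.15/3600 = 11 + 0.683333 + 0.005597 = 11.688931

6.60056° S, 11.68893° W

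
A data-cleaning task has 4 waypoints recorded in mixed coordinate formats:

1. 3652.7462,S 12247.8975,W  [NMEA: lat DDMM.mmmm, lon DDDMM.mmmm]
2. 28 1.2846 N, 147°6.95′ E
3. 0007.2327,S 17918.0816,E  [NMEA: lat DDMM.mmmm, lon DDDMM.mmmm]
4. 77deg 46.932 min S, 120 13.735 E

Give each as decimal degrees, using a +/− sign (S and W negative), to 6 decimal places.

1. -36.879103, -122.798292
2. 28.021410, 147.115833
3. -0.120545, 179.301360
4. -77.782200, 120.228917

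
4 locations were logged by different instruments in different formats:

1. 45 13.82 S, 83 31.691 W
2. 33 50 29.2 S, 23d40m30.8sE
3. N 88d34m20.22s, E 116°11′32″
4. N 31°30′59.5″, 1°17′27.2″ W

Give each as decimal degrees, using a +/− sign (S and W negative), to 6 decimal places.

1. -45.230333, -83.528183
2. -33.841444, 23.675222
3. 88.572283, 116.192222
4. 31.516528, -1.290889

Point 1:
  Latitude: 13.82′ = 0.230333°; total 45.2303333
  hemisphere S, so the sign is −
  λ: 31.691′ = 0.528183°; total 83.5281833
  W → negative
Point 2:
  Latitude: 33 + 50/60 + 29.2/3600 = 33.8414444
  S → negative
  Lon: 40′ + 30.8″ = 40.51333′; 23 + 40.51333/60 = 23.6752222
  E ⇒ keep positive
Point 3:
  Lat: 34′ + 20.22″ = 34.33700′; 88 + 34.33700/60 = 88.5722833
  N → positive
  Lon: 116° + 11/60 + 32/3600 = 116 + 0.183333 + 0.008889 = 116.1922222
  E → positive
Point 4:
  Lat: 30′ + 59.5″ = 30.99167′; 31 + 30.99167/60 = 31.5165278
  N → positive
  Lon: 17′ + 27.2″ = 17.45333′; 1 + 17.45333/60 = 1.2908889
  hemisphere W, so the sign is −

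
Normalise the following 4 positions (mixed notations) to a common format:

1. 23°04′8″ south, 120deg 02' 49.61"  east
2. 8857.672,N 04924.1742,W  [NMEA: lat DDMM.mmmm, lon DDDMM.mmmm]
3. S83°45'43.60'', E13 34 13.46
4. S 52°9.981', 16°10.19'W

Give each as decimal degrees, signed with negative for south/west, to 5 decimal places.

Point 1:
  φ: 23 + 4/60 + 8/3600 = 23.068889
  S → negative
  λ: 120 + 2/60 + 49.61/3600 = 120.047114
  E → positive
Point 2:
  Lat: degrees = first 2 digits = 88, minutes = 57.672; 88 + 57.672/60 = 88.961200
  N ⇒ keep positive
  Longitude: degrees = first 3 digits = 49, minutes = 24.1742; 49 + 24.1742/60 = 49.402903
  W ⇒ negate
Point 3:
  Latitude: 45′ + 43.6″ = 45.72667′; 83 + 45.72667/60 = 83.762111
  S ⇒ negate
  λ: 34′ + 13.46″ = 34.22433′; 13 + 34.22433/60 = 13.570406
  E → positive
Point 4:
  Latitude: 52 + 9.981/60 = 52.166350
  hemisphere S, so the sign is −
  Longitude: 16 + 10.19/60 = 16.169833
  W → negative

1. -23.06889, 120.04711
2. 88.96120, -49.40290
3. -83.76211, 13.57041
4. -52.16635, -16.16983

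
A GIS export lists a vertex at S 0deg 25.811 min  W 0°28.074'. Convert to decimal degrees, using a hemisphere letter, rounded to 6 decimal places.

φ: 25.811′ = 0.430183°; total 0.4301833
Lon: 0 + 28.074/60 = 0.4679000

0.430183° S, 0.467900° W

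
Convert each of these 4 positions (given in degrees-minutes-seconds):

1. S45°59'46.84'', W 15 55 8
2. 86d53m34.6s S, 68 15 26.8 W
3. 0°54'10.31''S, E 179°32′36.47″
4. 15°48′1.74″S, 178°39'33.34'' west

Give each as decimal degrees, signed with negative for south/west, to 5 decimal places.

1. -45.99634, -15.91889
2. -86.89294, -68.25744
3. -0.90286, 179.54346
4. -15.80048, -178.65926

Point 1:
  φ: 45 + 59/60 + 46.84/3600 = 45.996344
  hemisphere S, so the sign is −
  λ: 15° + 55/60 + 8/3600 = 15 + 0.916667 + 0.002222 = 15.918889
  W ⇒ negate
Point 2:
  φ: 86 + 53/60 + 34.6/3600 = 86.892944
  hemisphere S, so the sign is −
  Lon: 15′ + 26.8″ = 15.44667′; 68 + 15.44667/60 = 68.257444
  hemisphere W, so the sign is −
Point 3:
  φ: 54′ + 10.31″ = 54.17183′; 0 + 54.17183/60 = 0.902864
  S → negative
  Longitude: 179 + 32/60 + 36.47/3600 = 179.543464
  E → positive
Point 4:
  Latitude: 48′ + 1.74″ = 48.02900′; 15 + 48.02900/60 = 15.800483
  hemisphere S, so the sign is −
  Longitude: 39′ + 33.34″ = 39.55567′; 178 + 39.55567/60 = 178.659261
  W ⇒ negate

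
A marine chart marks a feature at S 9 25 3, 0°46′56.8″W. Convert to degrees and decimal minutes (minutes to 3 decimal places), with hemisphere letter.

9° 25.050′ S, 0° 46.947′ W

φ: 25 + 3/60 = 25.05000′
Lon: seconds/60 = 0.94667; minutes = 46 + 0.94667 = 46.94667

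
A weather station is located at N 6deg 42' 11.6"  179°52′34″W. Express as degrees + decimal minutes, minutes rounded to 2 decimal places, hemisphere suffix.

Lat: 42 + 11.6/60 = 42.1933′
Longitude: seconds/60 = 0.56667; minutes = 52 + 0.56667 = 52.5667

6° 42.19′ N, 179° 52.57′ W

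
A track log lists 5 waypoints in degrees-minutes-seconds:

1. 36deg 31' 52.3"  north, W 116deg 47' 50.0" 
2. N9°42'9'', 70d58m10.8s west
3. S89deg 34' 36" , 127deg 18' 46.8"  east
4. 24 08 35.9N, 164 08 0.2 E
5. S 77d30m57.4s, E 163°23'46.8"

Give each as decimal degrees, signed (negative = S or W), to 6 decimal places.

1. 36.531194, -116.797222
2. 9.702500, -70.969667
3. -89.576667, 127.313000
4. 24.143306, 164.133389
5. -77.515944, 163.396333

Point 1:
  Latitude: 31′ + 52.3″ = 31.87167′; 36 + 31.87167/60 = 36.5311944
  N → positive
  Longitude: 116 + 47/60 + 50/3600 = 116.7972222
  hemisphere W, so the sign is −
Point 2:
  φ: 9° + 42/60 + 9/3600 = 9 + 0.700000 + 0.002500 = 9.7025000
  N → positive
  Longitude: 70° + 58/60 + 10.8/3600 = 70 + 0.966667 + 0.003000 = 70.9696667
  W → negative
Point 3:
  φ: 89 + 34/60 + 36/3600 = 89.5766667
  S ⇒ negate
  λ: 18′ + 46.8″ = 18.78000′; 127 + 18.78000/60 = 127.3130000
  E → positive
Point 4:
  φ: 24 + 8/60 + 35.9/3600 = 24.1433056
  N ⇒ keep positive
  λ: 164° + 8/60 + 0.2/3600 = 164 + 0.133333 + 0.000056 = 164.1333889
  E ⇒ keep positive
Point 5:
  Latitude: 77° + 30/60 + 57.4/3600 = 77 + 0.500000 + 0.015944 = 77.5159444
  S ⇒ negate
  Lon: 163° + 23/60 + 46.8/3600 = 163 + 0.383333 + 0.013000 = 163.3963333
  E ⇒ keep positive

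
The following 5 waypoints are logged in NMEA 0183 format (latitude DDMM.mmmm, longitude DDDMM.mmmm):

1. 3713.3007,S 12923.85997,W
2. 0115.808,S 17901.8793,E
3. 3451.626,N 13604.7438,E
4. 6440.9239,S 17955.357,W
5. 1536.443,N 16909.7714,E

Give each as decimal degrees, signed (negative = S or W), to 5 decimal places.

Point 1:
  Latitude: split at 2 digits → 37° and 13.3007′; 37 + 13.3007/60 = 37.221678
  S → negative
  Longitude: split at 3 digits → 129° and 23.85997′; 129 + 23.85997/60 = 129.397666
  hemisphere W, so the sign is −
Point 2:
  φ: split at 2 digits → 01° and 15.808′; 1 + 15.808/60 = 1.263467
  S → negative
  λ: split at 3 digits → 179° and 1.8793′; 179 + 1.8793/60 = 179.031322
  E ⇒ keep positive
Point 3:
  φ: split at 2 digits → 34° and 51.626′; 34 + 51.626/60 = 34.860433
  N ⇒ keep positive
  Lon: split at 3 digits → 136° and 4.7438′; 136 + 4.7438/60 = 136.079063
  E → positive
Point 4:
  Lat: split at 2 digits → 64° and 40.9239′; 64 + 40.9239/60 = 64.682065
  S ⇒ negate
  λ: split at 3 digits → 179° and 55.357′; 179 + 55.357/60 = 179.922617
  W ⇒ negate
Point 5:
  Latitude: degrees = first 2 digits = 15, minutes = 36.443; 15 + 36.443/60 = 15.607383
  N ⇒ keep positive
  Longitude: split at 3 digits → 169° and 9.7714′; 169 + 9.7714/60 = 169.162857
  E ⇒ keep positive

1. -37.22168, -129.39767
2. -1.26347, 179.03132
3. 34.86043, 136.07906
4. -64.68207, -179.92262
5. 15.60738, 169.16286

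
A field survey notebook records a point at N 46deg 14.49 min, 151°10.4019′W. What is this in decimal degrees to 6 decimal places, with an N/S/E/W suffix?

46.241500° N, 151.173365° W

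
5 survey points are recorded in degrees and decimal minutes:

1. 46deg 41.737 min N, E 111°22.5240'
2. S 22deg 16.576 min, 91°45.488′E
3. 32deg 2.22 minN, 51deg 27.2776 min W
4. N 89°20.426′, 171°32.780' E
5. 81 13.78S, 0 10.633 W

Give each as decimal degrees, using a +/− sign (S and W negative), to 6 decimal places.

Point 1:
  φ: 46 + 41.737/60 = 46.6956167
  N ⇒ keep positive
  Lon: 111 + 22.524/60 = 111.3754000
  E ⇒ keep positive
Point 2:
  Lat: 16.576′ = 0.276267°; total 22.2762667
  S → negative
  Longitude: 45.488′ = 0.758133°; total 91.7581333
  E → positive
Point 3:
  Latitude: 32 + 2.22/60 = 32.0370000
  N ⇒ keep positive
  λ: 51 + 27.2776/60 = 51.4546267
  W → negative
Point 4:
  Lat: 20.426′ = 0.340433°; total 89.3404333
  N → positive
  λ: 171 + 32.78/60 = 171.5463333
  E ⇒ keep positive
Point 5:
  Latitude: 13.78′ = 0.229667°; total 81.2296667
  hemisphere S, so the sign is −
  Longitude: 10.633′ = 0.177217°; total 0.1772167
  W ⇒ negate

1. 46.695617, 111.375400
2. -22.276267, 91.758133
3. 32.037000, -51.454627
4. 89.340433, 171.546333
5. -81.229667, -0.177217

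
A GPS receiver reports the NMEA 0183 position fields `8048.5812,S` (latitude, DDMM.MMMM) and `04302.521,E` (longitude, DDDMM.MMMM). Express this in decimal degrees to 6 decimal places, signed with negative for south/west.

-80.809687, 43.042017

Latitude: split at 2 digits → 80° and 48.5812′; 80 + 48.5812/60 = 80.8096867
hemisphere S, so the sign is −
λ: split at 3 digits → 043° and 2.521′; 43 + 2.521/60 = 43.0420167
E → positive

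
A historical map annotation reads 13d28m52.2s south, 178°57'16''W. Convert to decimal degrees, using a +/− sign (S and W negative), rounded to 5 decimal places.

Latitude: 13° + 28/60 + 52.2/3600 = 13 + 0.466667 + 0.014500 = 13.481167
S ⇒ negate
Lon: 57′ + 16″ = 57.26667′; 178 + 57.26667/60 = 178.954444
W ⇒ negate

-13.48117, -178.95444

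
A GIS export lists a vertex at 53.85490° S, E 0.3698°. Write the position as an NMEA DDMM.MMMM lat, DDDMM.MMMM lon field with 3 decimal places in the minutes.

Latitude: 53° + 0.854900 × 60 = 53° 51.29400′
Lon: minutes = (0.369800 − 0) × 60 = 22.18800

5351.294,S / 00022.188,E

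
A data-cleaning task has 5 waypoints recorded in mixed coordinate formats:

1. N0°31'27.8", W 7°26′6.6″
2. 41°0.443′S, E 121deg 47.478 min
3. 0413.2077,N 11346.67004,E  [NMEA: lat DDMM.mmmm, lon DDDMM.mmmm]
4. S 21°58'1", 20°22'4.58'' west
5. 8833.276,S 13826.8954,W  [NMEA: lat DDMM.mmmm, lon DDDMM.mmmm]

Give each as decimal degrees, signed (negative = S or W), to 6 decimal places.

1. 0.524389, -7.435167
2. -41.007383, 121.791300
3. 4.220128, 113.777834
4. -21.966944, -20.367939
5. -88.554600, -138.448257

Point 1:
  Lat: 0 + 31/60 + 27.8/3600 = 0.5243889
  N ⇒ keep positive
  Longitude: 7° + 26/60 + 6.6/3600 = 7 + 0.433333 + 0.001833 = 7.4351667
  W → negative
Point 2:
  Lat: 0.443′ = 0.007383°; total 41.0073833
  S ⇒ negate
  Longitude: 121 + 47.478/60 = 121.7913000
  E → positive
Point 3:
  φ: split at 2 digits → 04° and 13.2077′; 4 + 13.2077/60 = 4.2201283
  N ⇒ keep positive
  Lon: degrees = first 3 digits = 113, minutes = 46.67004; 113 + 46.67004/60 = 113.7778340
  E → positive
Point 4:
  Lat: 21 + 58/60 + 1/3600 = 21.9669444
  hemisphere S, so the sign is −
  λ: 22′ + 4.58″ = 22.07633′; 20 + 22.07633/60 = 20.3679389
  W → negative
Point 5:
  Latitude: degrees = first 2 digits = 88, minutes = 33.276; 88 + 33.276/60 = 88.5546000
  S ⇒ negate
  Longitude: split at 3 digits → 138° and 26.8954′; 138 + 26.8954/60 = 138.4482567
  hemisphere W, so the sign is −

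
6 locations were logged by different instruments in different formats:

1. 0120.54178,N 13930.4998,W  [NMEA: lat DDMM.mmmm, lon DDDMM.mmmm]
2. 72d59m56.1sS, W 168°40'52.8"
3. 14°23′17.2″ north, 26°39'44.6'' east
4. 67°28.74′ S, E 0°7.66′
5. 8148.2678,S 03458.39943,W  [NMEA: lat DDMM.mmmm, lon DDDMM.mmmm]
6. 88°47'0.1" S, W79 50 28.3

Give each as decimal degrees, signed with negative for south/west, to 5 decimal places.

1. 1.34236, -139.50833
2. -72.99892, -168.68133
3. 14.38811, 26.66239
4. -67.47900, 0.12767
5. -81.80446, -34.97332
6. -88.78336, -79.84119

Point 1:
  φ: split at 2 digits → 01° and 20.54178′; 1 + 20.54178/60 = 1.342363
  N ⇒ keep positive
  Lon: degrees = first 3 digits = 139, minutes = 30.4998; 139 + 30.4998/60 = 139.508330
  hemisphere W, so the sign is −
Point 2:
  Lat: 72° + 59/60 + 56.1/3600 = 72 + 0.983333 + 0.015583 = 72.998917
  S → negative
  Longitude: 168° + 40/60 + 52.8/3600 = 168 + 0.666667 + 0.014667 = 168.681333
  W → negative
Point 3:
  Lat: 23′ + 17.2″ = 23.28667′; 14 + 23.28667/60 = 14.388111
  N ⇒ keep positive
  Longitude: 39′ + 44.6″ = 39.74333′; 26 + 39.74333/60 = 26.662389
  E ⇒ keep positive
Point 4:
  Latitude: 67 + 28.74/60 = 67.479000
  hemisphere S, so the sign is −
  Lon: 0 + 7.66/60 = 0.127667
  E → positive
Point 5:
  φ: split at 2 digits → 81° and 48.2678′; 81 + 48.2678/60 = 81.804463
  hemisphere S, so the sign is −
  Lon: degrees = first 3 digits = 34, minutes = 58.39943; 34 + 58.39943/60 = 34.973324
  W ⇒ negate
Point 6:
  Latitude: 47′ + 0.1″ = 47.00167′; 88 + 47.00167/60 = 88.783361
  hemisphere S, so the sign is −
  λ: 50′ + 28.3″ = 50.47167′; 79 + 50.47167/60 = 79.841194
  W → negative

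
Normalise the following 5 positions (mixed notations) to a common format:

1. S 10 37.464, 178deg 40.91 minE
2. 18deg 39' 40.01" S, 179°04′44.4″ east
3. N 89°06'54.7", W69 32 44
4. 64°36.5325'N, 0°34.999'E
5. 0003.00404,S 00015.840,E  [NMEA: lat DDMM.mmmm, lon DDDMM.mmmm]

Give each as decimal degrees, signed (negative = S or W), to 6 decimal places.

1. -10.624400, 178.681833
2. -18.661114, 179.079000
3. 89.115194, -69.545556
4. 64.608875, 0.583317
5. -0.050067, 0.264000

Point 1:
  φ: 10 + 37.464/60 = 10.6244000
  S ⇒ negate
  Lon: 40.91′ = 0.681833°; total 178.6818333
  E → positive
Point 2:
  Lat: 18 + 39/60 + 40.01/3600 = 18.6611139
  S → negative
  λ: 4′ + 44.4″ = 4.74000′; 179 + 4.74000/60 = 179.0790000
  E → positive
Point 3:
  Latitude: 89 + 6/60 + 54.7/3600 = 89.1151944
  N → positive
  λ: 69° + 32/60 + 44/3600 = 69 + 0.533333 + 0.012222 = 69.5455556
  W → negative
Point 4:
  Lat: 36.5325′ = 0.608875°; total 64.6088750
  N → positive
  Lon: 0 + 34.999/60 = 0.5833167
  E → positive
Point 5:
  Lat: split at 2 digits → 00° and 3.00404′; 0 + 3.00404/60 = 0.0500673
  S → negative
  Lon: split at 3 digits → 000° and 15.84′; 0 + 15.84/60 = 0.2640000
  E ⇒ keep positive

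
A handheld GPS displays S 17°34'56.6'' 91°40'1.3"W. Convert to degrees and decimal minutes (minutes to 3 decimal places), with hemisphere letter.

Latitude: 34 + 56.6/60 = 34.94333′
Lon: 40 + 1.3/60 = 40.02167′

17° 34.943′ S, 91° 40.022′ W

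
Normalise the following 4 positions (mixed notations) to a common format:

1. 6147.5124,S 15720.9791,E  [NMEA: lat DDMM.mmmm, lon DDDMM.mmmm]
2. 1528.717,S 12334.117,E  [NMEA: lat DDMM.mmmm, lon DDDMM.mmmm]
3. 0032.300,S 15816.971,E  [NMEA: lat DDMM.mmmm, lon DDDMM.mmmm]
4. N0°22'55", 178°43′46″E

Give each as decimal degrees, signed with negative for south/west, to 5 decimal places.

1. -61.79187, 157.34965
2. -15.47862, 123.56862
3. -0.53833, 158.28285
4. 0.38194, 178.72944

Point 1:
  Latitude: split at 2 digits → 61° and 47.5124′; 61 + 47.5124/60 = 61.791873
  hemisphere S, so the sign is −
  Lon: degrees = first 3 digits = 157, minutes = 20.9791; 157 + 20.9791/60 = 157.349652
  E → positive
Point 2:
  Lat: degrees = first 2 digits = 15, minutes = 28.717; 15 + 28.717/60 = 15.478617
  S → negative
  λ: split at 3 digits → 123° and 34.117′; 123 + 34.117/60 = 123.568617
  E → positive
Point 3:
  Latitude: split at 2 digits → 00° and 32.3′; 0 + 32.3/60 = 0.538333
  S ⇒ negate
  Longitude: degrees = first 3 digits = 158, minutes = 16.971; 158 + 16.971/60 = 158.282850
  E → positive
Point 4:
  Latitude: 0 + 22/60 + 55/3600 = 0.381944
  N → positive
  λ: 178° + 43/60 + 46/3600 = 178 + 0.716667 + 0.012778 = 178.729444
  E ⇒ keep positive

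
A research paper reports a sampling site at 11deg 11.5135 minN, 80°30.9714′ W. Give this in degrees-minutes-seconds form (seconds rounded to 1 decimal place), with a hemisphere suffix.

11°11′30.8″ N, 80°30′58.3″ W

Latitude: 11.51350′ → 11′ and 0.51350 × 60 = 30.810″
Longitude: 30.97140′ → 30′ and 0.97140 × 60 = 58.284″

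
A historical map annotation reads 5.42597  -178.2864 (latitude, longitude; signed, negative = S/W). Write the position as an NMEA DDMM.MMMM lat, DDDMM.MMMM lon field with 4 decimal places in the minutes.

0525.5582,N / 17817.1840,W

Lat: fractional part 0.425970 → 25.558200 minutes
Longitude is negative → W; |value| = 178.286400
Lon: 178° + 0.286400 × 60 = 178° 17.184000′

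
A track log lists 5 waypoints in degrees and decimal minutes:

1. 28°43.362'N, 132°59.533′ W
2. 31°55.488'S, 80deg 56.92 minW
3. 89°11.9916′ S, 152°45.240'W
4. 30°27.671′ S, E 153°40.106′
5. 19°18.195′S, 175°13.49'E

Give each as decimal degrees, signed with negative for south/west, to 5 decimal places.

Point 1:
  Lat: 28 + 43.362/60 = 28.722700
  N → positive
  λ: 132 + 59.533/60 = 132.992217
  W ⇒ negate
Point 2:
  φ: 55.488′ = 0.924800°; total 31.924800
  S ⇒ negate
  Lon: 56.92′ = 0.948667°; total 80.948667
  hemisphere W, so the sign is −
Point 3:
  Lat: 89 + 11.9916/60 = 89.199860
  hemisphere S, so the sign is −
  λ: 45.24′ = 0.754000°; total 152.754000
  hemisphere W, so the sign is −
Point 4:
  Lat: 27.671′ = 0.461183°; total 30.461183
  hemisphere S, so the sign is −
  Longitude: 40.106′ = 0.668433°; total 153.668433
  E ⇒ keep positive
Point 5:
  Lat: 18.195′ = 0.303250°; total 19.303250
  S → negative
  λ: 175 + 13.49/60 = 175.224833
  E → positive

1. 28.72270, -132.99222
2. -31.92480, -80.94867
3. -89.19986, -152.75400
4. -30.46118, 153.66843
5. -19.30325, 175.22483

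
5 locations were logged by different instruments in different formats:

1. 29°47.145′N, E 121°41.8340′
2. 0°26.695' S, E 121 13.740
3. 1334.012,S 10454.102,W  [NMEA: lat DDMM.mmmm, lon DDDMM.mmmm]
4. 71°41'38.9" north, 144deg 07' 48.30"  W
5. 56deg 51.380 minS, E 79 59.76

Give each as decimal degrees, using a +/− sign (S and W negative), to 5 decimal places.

1. 29.78575, 121.69723
2. -0.44492, 121.22900
3. -13.56687, -104.90170
4. 71.69414, -144.13008
5. -56.85633, 79.99600

Point 1:
  Latitude: 29 + 47.145/60 = 29.785750
  N ⇒ keep positive
  λ: 41.834′ = 0.697233°; total 121.697233
  E → positive
Point 2:
  φ: 0 + 26.695/60 = 0.444917
  hemisphere S, so the sign is −
  λ: 121 + 13.74/60 = 121.229000
  E → positive
Point 3:
  Latitude: degrees = first 2 digits = 13, minutes = 34.012; 13 + 34.012/60 = 13.566867
  hemisphere S, so the sign is −
  λ: degrees = first 3 digits = 104, minutes = 54.102; 104 + 54.102/60 = 104.901700
  W ⇒ negate
Point 4:
  Latitude: 71° + 41/60 + 38.9/3600 = 71 + 0.683333 + 0.010806 = 71.694139
  N → positive
  Longitude: 144 + 7/60 + 48.3/3600 = 144.130083
  hemisphere W, so the sign is −
Point 5:
  φ: 56 + 51.38/60 = 56.856333
  S → negative
  Lon: 79 + 59.76/60 = 79.996000
  E → positive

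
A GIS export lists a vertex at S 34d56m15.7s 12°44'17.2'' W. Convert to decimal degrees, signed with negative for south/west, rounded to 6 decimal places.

Latitude: 34 + 56/60 + 15.7/3600 = 34.9376944
S → negative
Longitude: 12° + 44/60 + 17.2/3600 = 12 + 0.733333 + 0.004778 = 12.7381111
W ⇒ negate

-34.937694, -12.738111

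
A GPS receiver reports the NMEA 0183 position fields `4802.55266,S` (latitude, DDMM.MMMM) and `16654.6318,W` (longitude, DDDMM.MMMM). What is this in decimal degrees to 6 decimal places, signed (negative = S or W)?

φ: split at 2 digits → 48° and 2.55266′; 48 + 2.55266/60 = 48.0425443
hemisphere S, so the sign is −
λ: split at 3 digits → 166° and 54.6318′; 166 + 54.6318/60 = 166.9105300
W → negative

-48.042544, -166.910530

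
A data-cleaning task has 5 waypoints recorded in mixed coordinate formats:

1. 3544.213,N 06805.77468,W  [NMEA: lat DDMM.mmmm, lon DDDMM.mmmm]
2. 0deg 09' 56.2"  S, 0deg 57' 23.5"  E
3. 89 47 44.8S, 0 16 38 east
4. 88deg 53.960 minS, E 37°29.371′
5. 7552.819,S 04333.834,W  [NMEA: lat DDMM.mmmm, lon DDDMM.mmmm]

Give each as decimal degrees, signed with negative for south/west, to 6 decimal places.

1. 35.736883, -68.096245
2. -0.165611, 0.956528
3. -89.795778, 0.277222
4. -88.899333, 37.489517
5. -75.880317, -43.563900

Point 1:
  Lat: degrees = first 2 digits = 35, minutes = 44.213; 35 + 44.213/60 = 35.7368833
  N → positive
  Longitude: split at 3 digits → 068° and 5.77468′; 68 + 5.77468/60 = 68.0962447
  W → negative
Point 2:
  Lat: 9′ + 56.2″ = 9.93667′; 0 + 9.93667/60 = 0.1656111
  S ⇒ negate
  Longitude: 0 + 57/60 + 23.5/3600 = 0.9565278
  E ⇒ keep positive
Point 3:
  Lat: 89° + 47/60 + 44.8/3600 = 89 + 0.783333 + 0.012444 = 89.7957778
  S ⇒ negate
  λ: 0 + 16/60 + 38/3600 = 0.2772222
  E → positive
Point 4:
  Latitude: 88 + 53.96/60 = 88.8993333
  hemisphere S, so the sign is −
  Lon: 29.371′ = 0.489517°; total 37.4895167
  E ⇒ keep positive
Point 5:
  Lat: degrees = first 2 digits = 75, minutes = 52.819; 75 + 52.819/60 = 75.8803167
  hemisphere S, so the sign is −
  λ: degrees = first 3 digits = 43, minutes = 33.834; 43 + 33.834/60 = 43.5639000
  W ⇒ negate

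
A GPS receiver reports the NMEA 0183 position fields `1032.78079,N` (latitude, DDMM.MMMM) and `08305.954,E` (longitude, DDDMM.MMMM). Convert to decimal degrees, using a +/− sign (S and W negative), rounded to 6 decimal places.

φ: degrees = first 2 digits = 10, minutes = 32.78079; 10 + 32.78079/60 = 10.5463465
N → positive
Longitude: split at 3 digits → 083° and 5.954′; 83 + 5.954/60 = 83.0992333
E ⇒ keep positive

10.546347, 83.099233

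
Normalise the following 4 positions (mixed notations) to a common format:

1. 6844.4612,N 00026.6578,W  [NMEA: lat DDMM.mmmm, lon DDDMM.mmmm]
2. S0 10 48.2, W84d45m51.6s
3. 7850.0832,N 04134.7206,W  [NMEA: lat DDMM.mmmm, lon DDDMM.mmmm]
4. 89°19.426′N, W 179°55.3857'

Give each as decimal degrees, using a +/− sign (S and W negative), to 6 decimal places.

Point 1:
  Latitude: split at 2 digits → 68° and 44.4612′; 68 + 44.4612/60 = 68.7410200
  N → positive
  Lon: degrees = first 3 digits = 0, minutes = 26.6578; 0 + 26.6578/60 = 0.4442967
  W ⇒ negate
Point 2:
  φ: 0° + 10/60 + 48.2/3600 = 0 + 0.166667 + 0.013389 = 0.1800556
  S ⇒ negate
  λ: 84° + 45/60 + 51.6/3600 = 84 + 0.750000 + 0.014333 = 84.7643333
  W → negative
Point 3:
  Latitude: degrees = first 2 digits = 78, minutes = 50.0832; 78 + 50.0832/60 = 78.8347200
  N → positive
  λ: split at 3 digits → 041° and 34.7206′; 41 + 34.7206/60 = 41.5786767
  W ⇒ negate
Point 4:
  Latitude: 89 + 19.426/60 = 89.3237667
  N → positive
  λ: 179 + 55.3857/60 = 179.9230950
  W → negative

1. 68.741020, -0.444297
2. -0.180056, -84.764333
3. 78.834720, -41.578677
4. 89.323767, -179.923095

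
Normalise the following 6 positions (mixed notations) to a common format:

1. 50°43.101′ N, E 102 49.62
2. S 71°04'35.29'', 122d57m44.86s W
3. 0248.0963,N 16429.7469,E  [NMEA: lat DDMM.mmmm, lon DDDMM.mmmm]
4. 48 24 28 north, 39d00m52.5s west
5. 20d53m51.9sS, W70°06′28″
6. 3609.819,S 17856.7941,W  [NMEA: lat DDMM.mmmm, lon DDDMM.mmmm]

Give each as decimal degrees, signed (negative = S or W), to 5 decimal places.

Point 1:
  φ: 50 + 43.101/60 = 50.718350
  N ⇒ keep positive
  Longitude: 49.62′ = 0.827000°; total 102.827000
  E → positive
Point 2:
  Latitude: 4′ + 35.29″ = 4.58817′; 71 + 4.58817/60 = 71.076469
  S ⇒ negate
  λ: 122° + 57/60 + 44.86/3600 = 122 + 0.950000 + 0.012461 = 122.962461
  W → negative
Point 3:
  Latitude: degrees = first 2 digits = 2, minutes = 48.0963; 2 + 48.0963/60 = 2.801605
  N ⇒ keep positive
  Lon: degrees = first 3 digits = 164, minutes = 29.7469; 164 + 29.7469/60 = 164.495782
  E ⇒ keep positive
Point 4:
  Lat: 48° + 24/60 + 28/3600 = 48 + 0.400000 + 0.007778 = 48.407778
  N ⇒ keep positive
  λ: 39 + 0/60 + 52.5/3600 = 39.014583
  W ⇒ negate
Point 5:
  Lat: 20° + 53/60 + 51.9/3600 = 20 + 0.883333 + 0.014417 = 20.897750
  S ⇒ negate
  Lon: 70 + 6/60 + 28/3600 = 70.107778
  hemisphere W, so the sign is −
Point 6:
  Latitude: degrees = first 2 digits = 36, minutes = 9.819; 36 + 9.819/60 = 36.163650
  S ⇒ negate
  λ: split at 3 digits → 178° and 56.7941′; 178 + 56.7941/60 = 178.946568
  W ⇒ negate

1. 50.71835, 102.82700
2. -71.07647, -122.96246
3. 2.80161, 164.49578
4. 48.40778, -39.01458
5. -20.89775, -70.10778
6. -36.16365, -178.94657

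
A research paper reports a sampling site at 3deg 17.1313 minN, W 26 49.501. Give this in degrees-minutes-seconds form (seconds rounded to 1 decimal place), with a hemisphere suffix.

3°17′7.9″ N, 26°49′30.1″ W

Lat: fractional minutes 0.13130 × 60 = 7.878″
Lon: fractional minutes 0.50100 × 60 = 30.060″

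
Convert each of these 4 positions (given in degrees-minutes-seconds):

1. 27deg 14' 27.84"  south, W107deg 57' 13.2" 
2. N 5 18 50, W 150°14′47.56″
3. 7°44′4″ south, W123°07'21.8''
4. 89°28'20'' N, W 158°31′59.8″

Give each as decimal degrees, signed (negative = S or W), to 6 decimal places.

1. -27.241067, -107.953667
2. 5.313889, -150.246544
3. -7.734444, -123.122722
4. 89.472222, -158.533278

Point 1:
  Latitude: 27 + 14/60 + 27.84/3600 = 27.2410667
  hemisphere S, so the sign is −
  Lon: 107 + 57/60 + 13.2/3600 = 107.9536667
  W → negative
Point 2:
  φ: 5 + 18/60 + 50/3600 = 5.3138889
  N → positive
  Lon: 150° + 14/60 + 47.56/3600 = 150 + 0.233333 + 0.013211 = 150.2465444
  W ⇒ negate
Point 3:
  Latitude: 44′ + 4″ = 44.06667′; 7 + 44.06667/60 = 7.7344444
  S ⇒ negate
  Longitude: 123° + 7/60 + 21.8/3600 = 123 + 0.116667 + 0.006056 = 123.1227222
  W ⇒ negate
Point 4:
  Lat: 89° + 28/60 + 20/3600 = 89 + 0.466667 + 0.005556 = 89.4722222
  N ⇒ keep positive
  Lon: 158° + 31/60 + 59.8/3600 = 158 + 0.516667 + 0.016611 = 158.5332778
  W ⇒ negate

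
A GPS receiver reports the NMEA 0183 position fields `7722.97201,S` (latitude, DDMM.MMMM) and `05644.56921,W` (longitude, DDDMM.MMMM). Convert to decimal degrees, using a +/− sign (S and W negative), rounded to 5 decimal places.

-77.38287, -56.74282

φ: split at 2 digits → 77° and 22.97201′; 77 + 22.97201/60 = 77.382867
S → negative
λ: split at 3 digits → 056° and 44.56921′; 56 + 44.56921/60 = 56.742820
hemisphere W, so the sign is −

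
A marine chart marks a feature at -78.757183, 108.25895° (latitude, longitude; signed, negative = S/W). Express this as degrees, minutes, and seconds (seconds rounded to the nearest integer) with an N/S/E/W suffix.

78°45′26″ S, 108°15′32″ E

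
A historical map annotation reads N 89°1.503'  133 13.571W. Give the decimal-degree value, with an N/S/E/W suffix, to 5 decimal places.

Lat: 1.503′ = 0.025050°; total 89.025050
Longitude: 133 + 13.571/60 = 133.226183

89.02505° N, 133.22618° W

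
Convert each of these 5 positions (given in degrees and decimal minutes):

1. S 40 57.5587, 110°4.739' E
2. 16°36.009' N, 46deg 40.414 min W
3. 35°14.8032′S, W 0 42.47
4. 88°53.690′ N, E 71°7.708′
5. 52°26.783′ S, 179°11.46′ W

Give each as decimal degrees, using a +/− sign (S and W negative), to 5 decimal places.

1. -40.95931, 110.07898
2. 16.60015, -46.67357
3. -35.24672, -0.70783
4. 88.89483, 71.12847
5. -52.44638, -179.19100

Point 1:
  Lat: 57.5587′ = 0.959312°; total 40.959312
  S ⇒ negate
  Lon: 4.739′ = 0.078983°; total 110.078983
  E → positive
Point 2:
  φ: 16 + 36.009/60 = 16.600150
  N → positive
  Lon: 40.414′ = 0.673567°; total 46.673567
  W ⇒ negate
Point 3:
  Latitude: 35 + 14.8032/60 = 35.246720
  hemisphere S, so the sign is −
  Longitude: 42.47′ = 0.707833°; total 0.707833
  W → negative
Point 4:
  Lat: 53.69′ = 0.894833°; total 88.894833
  N → positive
  Longitude: 71 + 7.708/60 = 71.128467
  E ⇒ keep positive
Point 5:
  Latitude: 52 + 26.783/60 = 52.446383
  S → negative
  λ: 179 + 11.46/60 = 179.191000
  W → negative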